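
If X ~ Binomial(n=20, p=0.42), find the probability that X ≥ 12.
0.080992

We have X ~ Binomial(n=20, p=0.42).

For discrete distributions, P(X ≥ 12) = 1 - P(X ≤ 11).

P(X ≤ 11) = 0.919008
P(X ≥ 12) = 1 - 0.919008 = 0.080992

So there's approximately a 8.1% chance that X is at least 12.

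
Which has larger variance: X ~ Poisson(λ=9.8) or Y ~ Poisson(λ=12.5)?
Y has larger variance (12.5000 > 9.8000)

Compute the variance for each distribution:

X ~ Poisson(λ=9.8):
Var(X) = 9.8000

Y ~ Poisson(λ=12.5):
Var(Y) = 12.5000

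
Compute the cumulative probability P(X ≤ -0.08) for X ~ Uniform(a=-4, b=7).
0.356364

We have X ~ Uniform(a=-4, b=7).

The CDF gives us P(X ≤ k).

Using the CDF:
P(X ≤ -0.08) = 0.356364

This means there's approximately a 35.6% chance that X is at most -0.08.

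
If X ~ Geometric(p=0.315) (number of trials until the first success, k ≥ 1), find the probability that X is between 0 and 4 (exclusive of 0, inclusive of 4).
0.779828

We have X ~ Geometric(p=0.315) (number of trials until the first success, k ≥ 1).

To find P(0 < X ≤ 4), we use:
P(0 < X ≤ 4) = P(X ≤ 4) - P(X ≤ 0)
                 = F(4) - F(0)
                 = 0.779828 - 0.000000
                 = 0.779828

So there's approximately a 78.0% chance that X falls in this range.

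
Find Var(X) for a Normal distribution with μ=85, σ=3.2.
10.2400

We have X ~ Normal(μ=85, σ=3.2).

For a Normal distribution with μ=85, σ=3.2:
Var(X) = 10.2400

The variance measures the spread of the distribution around the mean.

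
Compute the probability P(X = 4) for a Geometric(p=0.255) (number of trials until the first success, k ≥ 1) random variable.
0.105441

We have X ~ Geometric(p=0.255) (number of trials until the first success, k ≥ 1).

For a Geometric distribution, the PMF gives us the probability of each outcome.

Using the PMF formula:
P(X = 4) = 0.105441

Rounded to 4 decimal places: 0.1054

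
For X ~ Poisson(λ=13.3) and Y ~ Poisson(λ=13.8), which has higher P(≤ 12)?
X has higher probability (P(X ≤ 12) = 0.4305 > P(Y ≤ 12) = 0.3784)

Compute P(≤ 12) for each distribution:

X ~ Poisson(λ=13.3):
P(X ≤ 12) = 0.4305

Y ~ Poisson(λ=13.8):
P(Y ≤ 12) = 0.3784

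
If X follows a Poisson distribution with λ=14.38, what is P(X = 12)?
0.092814

We have X ~ Poisson(λ=14.38).

For a Poisson distribution, the PMF gives us the probability of each outcome.

Using the PMF formula:
P(X = 12) = 0.092814

Rounded to 4 decimal places: 0.0928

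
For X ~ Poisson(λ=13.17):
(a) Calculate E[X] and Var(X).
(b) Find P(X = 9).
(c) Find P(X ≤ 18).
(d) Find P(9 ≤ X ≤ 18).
(a) E[X] = 13.1700, Var(X) = 13.1700
(b) P(X = 9) = 0.062640
(c) P(X ≤ 18) = 0.923196
(d) P(9 ≤ X ≤ 18) = 0.830961

We have X ~ Poisson(λ=13.17).

(a) Moments:
E[X] = 13.1700
Var(X) = 13.1700
σ = √Var(X) = 3.6290

(b) Point probability using PMF:
P(X = 9) = 0.062640

(c) Cumulative probability using CDF:
P(X ≤ 18) = F(18) = 0.923196

(d) Range probability:
P(9 ≤ X ≤ 18) = P(X ≤ 18) - P(X ≤ 8)
                   = F(18) - F(8)
                   = 0.923196 - 0.092234
                   = 0.830961

This means approximately 83.1% of outcomes fall in the interval [9, 18].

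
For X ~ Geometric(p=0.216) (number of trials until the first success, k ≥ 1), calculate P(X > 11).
0.068782

We have X ~ Geometric(p=0.216) (number of trials until the first success, k ≥ 1).

P(X > 11) = 1 - P(X ≤ 11)
                = 1 - F(11)
                = 1 - 0.931218
                = 0.068782

So there's approximately a 6.9% chance that X exceeds 11.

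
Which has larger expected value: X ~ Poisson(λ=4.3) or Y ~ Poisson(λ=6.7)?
Y has larger mean (6.7000 > 4.3000)

Compute the expected value for each distribution:

X ~ Poisson(λ=4.3):
E[X] = 4.3000

Y ~ Poisson(λ=6.7):
E[Y] = 6.7000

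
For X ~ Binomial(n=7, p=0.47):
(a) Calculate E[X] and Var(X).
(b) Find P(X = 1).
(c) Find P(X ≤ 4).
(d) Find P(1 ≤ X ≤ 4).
(a) E[X] = 3.2900, Var(X) = 1.7437
(b) P(X = 1) = 0.072921
(c) P(X ≤ 4) = 0.819655
(d) P(1 ≤ X ≤ 4) = 0.807907

We have X ~ Binomial(n=7, p=0.47).

(a) Moments:
E[X] = 3.2900
Var(X) = 1.7437
σ = √Var(X) = 1.3205

(b) Point probability using PMF:
P(X = 1) = 0.072921

(c) Cumulative probability using CDF:
P(X ≤ 4) = F(4) = 0.819655

(d) Range probability:
P(1 ≤ X ≤ 4) = P(X ≤ 4) - P(X ≤ 0)
                   = F(4) - F(0)
                   = 0.819655 - 0.011747
                   = 0.807907

This means approximately 80.8% of outcomes fall in the interval [1, 4].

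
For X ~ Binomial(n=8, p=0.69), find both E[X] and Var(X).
E[X] = 5.5200, Var(X) = 1.7112

We have X ~ Binomial(n=8, p=0.69).

For a Binomial distribution with n=8, p=0.69:

Expected value:
E[X] = 5.5200

Variance:
Var(X) = 1.7112

Standard deviation:
σ = √Var(X) = 1.3081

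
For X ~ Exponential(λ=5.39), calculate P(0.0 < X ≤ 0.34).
0.840003

We have X ~ Exponential(λ=5.39).

To find P(0.0 < X ≤ 0.34), we use:
P(0.0 < X ≤ 0.34) = P(X ≤ 0.34) - P(X ≤ 0.0)
                 = F(0.34) - F(0.0)
                 = 0.840003 - 0.000000
                 = 0.840003

So there's approximately a 84.0% chance that X falls in this range.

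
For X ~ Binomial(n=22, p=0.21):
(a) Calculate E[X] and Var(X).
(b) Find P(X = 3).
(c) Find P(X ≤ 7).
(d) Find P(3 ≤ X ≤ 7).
(a) E[X] = 4.6200, Var(X) = 3.6498
(b) P(X = 3) = 0.161843
(c) P(X ≤ 7) = 0.928170
(d) P(3 ≤ X ≤ 7) = 0.798530

We have X ~ Binomial(n=22, p=0.21).

(a) Moments:
E[X] = 4.6200
Var(X) = 3.6498
σ = √Var(X) = 1.9104

(b) Point probability using PMF:
P(X = 3) = 0.161843

(c) Cumulative probability using CDF:
P(X ≤ 7) = F(7) = 0.928170

(d) Range probability:
P(3 ≤ X ≤ 7) = P(X ≤ 7) - P(X ≤ 2)
                   = F(7) - F(2)
                   = 0.928170 - 0.129640
                   = 0.798530

This means approximately 79.9% of outcomes fall in the interval [3, 7].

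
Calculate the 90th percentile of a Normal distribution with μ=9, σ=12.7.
25.2757

We have X ~ Normal(μ=9, σ=12.7).

We want to find x such that P(X ≤ x) = 0.9.

This is the 90th percentile, which means 90% of values fall below this point.

Using the inverse CDF (quantile function):
x = F⁻¹(0.9) = 25.2757

Verification: P(X ≤ 25.2757) = 0.9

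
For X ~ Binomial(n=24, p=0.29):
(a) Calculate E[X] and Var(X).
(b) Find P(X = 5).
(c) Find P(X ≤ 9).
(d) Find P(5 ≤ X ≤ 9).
(a) E[X] = 6.9600, Var(X) = 4.9416
(b) P(X = 5) = 0.130115
(c) P(X ≤ 9) = 0.872081
(d) P(5 ≤ X ≤ 9) = 0.739994

We have X ~ Binomial(n=24, p=0.29).

(a) Moments:
E[X] = 6.9600
Var(X) = 4.9416
σ = √Var(X) = 2.2230

(b) Point probability using PMF:
P(X = 5) = 0.130115

(c) Cumulative probability using CDF:
P(X ≤ 9) = F(9) = 0.872081

(d) Range probability:
P(5 ≤ X ≤ 9) = P(X ≤ 9) - P(X ≤ 4)
                   = F(9) - F(4)
                   = 0.872081 - 0.132087
                   = 0.739994

This means approximately 74.0% of outcomes fall in the interval [5, 9].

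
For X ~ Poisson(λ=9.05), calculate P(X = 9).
0.131737

We have X ~ Poisson(λ=9.05).

For a Poisson distribution, the PMF gives us the probability of each outcome.

Using the PMF formula:
P(X = 9) = 0.131737

Rounded to 4 decimal places: 0.1317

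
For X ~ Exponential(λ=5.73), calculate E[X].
0.1745

We have X ~ Exponential(λ=5.73).

For an Exponential distribution with λ=5.73:
E[X] = 0.1745

This is the expected (average) value of X.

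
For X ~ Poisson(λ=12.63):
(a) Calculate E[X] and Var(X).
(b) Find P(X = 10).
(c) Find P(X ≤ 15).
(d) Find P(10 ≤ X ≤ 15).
(a) E[X] = 12.6300, Var(X) = 12.6300
(b) P(X = 10) = 0.093139
(c) P(X ≤ 15) = 0.795364
(d) P(10 ≤ X ≤ 15) = 0.603700

We have X ~ Poisson(λ=12.63).

(a) Moments:
E[X] = 12.6300
Var(X) = 12.6300
σ = √Var(X) = 3.5539

(b) Point probability using PMF:
P(X = 10) = 0.093139

(c) Cumulative probability using CDF:
P(X ≤ 15) = F(15) = 0.795364

(d) Range probability:
P(10 ≤ X ≤ 15) = P(X ≤ 15) - P(X ≤ 9)
                   = F(15) - F(9)
                   = 0.795364 - 0.191665
                   = 0.603700

This means approximately 60.4% of outcomes fall in the interval [10, 15].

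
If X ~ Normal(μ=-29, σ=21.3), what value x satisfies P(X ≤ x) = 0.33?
-38.3702

We have X ~ Normal(μ=-29, σ=21.3).

We want to find x such that P(X ≤ x) = 0.33.

This is the 33rd percentile, which means 33% of values fall below this point.

Using the inverse CDF (quantile function):
x = F⁻¹(0.33) = -38.3702

Verification: P(X ≤ -38.3702) = 0.33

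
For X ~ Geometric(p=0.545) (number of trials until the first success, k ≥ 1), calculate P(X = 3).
0.112829

We have X ~ Geometric(p=0.545) (number of trials until the first success, k ≥ 1).

For a Geometric distribution, the PMF gives us the probability of each outcome.

Using the PMF formula:
P(X = 3) = 0.112829

Rounded to 4 decimal places: 0.1128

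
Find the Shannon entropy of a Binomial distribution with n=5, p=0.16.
1.1370 nats

We have X ~ Binomial(n=5, p=0.16).

The Shannon entropy measures the uncertainty or information content of the distribution.

For a Binomial distribution with n=5, p=0.16:
H(X) = 1.1370 nats

(In bits, this would be 1.6403 bits.)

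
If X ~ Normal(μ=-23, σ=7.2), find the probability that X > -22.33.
0.462930

We have X ~ Normal(μ=-23, σ=7.2).

P(X > -22.33) = 1 - P(X ≤ -22.33)
                = 1 - F(-22.33)
                = 1 - 0.537070
                = 0.462930

So there's approximately a 46.3% chance that X exceeds -22.33.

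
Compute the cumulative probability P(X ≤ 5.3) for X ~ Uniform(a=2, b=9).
0.471429

We have X ~ Uniform(a=2, b=9).

The CDF gives us P(X ≤ k).

Using the CDF:
P(X ≤ 5.3) = 0.471429

This means there's approximately a 47.1% chance that X is at most 5.3.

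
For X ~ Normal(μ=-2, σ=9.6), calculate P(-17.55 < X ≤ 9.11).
0.823785

We have X ~ Normal(μ=-2, σ=9.6).

To find P(-17.55 < X ≤ 9.11), we use:
P(-17.55 < X ≤ 9.11) = P(X ≤ 9.11) - P(X ≤ -17.55)
                 = F(9.11) - F(-17.55)
                 = 0.876423 - 0.052639
                 = 0.823785

So there's approximately a 82.4% chance that X falls in this range.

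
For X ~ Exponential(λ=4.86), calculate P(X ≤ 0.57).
0.937351

We have X ~ Exponential(λ=4.86).

The CDF gives us P(X ≤ k).

Using the CDF:
P(X ≤ 0.57) = 0.937351

This means there's approximately a 93.7% chance that X is at most 0.57.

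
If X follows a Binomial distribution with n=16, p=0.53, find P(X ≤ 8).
0.501922

We have X ~ Binomial(n=16, p=0.53).

The CDF gives us P(X ≤ k).

Using the CDF:
P(X ≤ 8) = 0.501922

This means there's approximately a 50.2% chance that X is at most 8.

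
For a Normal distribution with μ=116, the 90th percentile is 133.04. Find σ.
σ = 13.2964

For X ~ Normal(μ, σ), the p-th percentile satisfies x = μ + z_p × σ,
where z_p = Φ⁻¹(p) is the standard normal quantile.

Step 1: z_{0.9} = Φ⁻¹(0.9) = 1.2816

Step 2: Solve for σ:
133.04 = 116 + 1.2816 × σ
σ = (133.04 - 116) / 1.2816
σ = 17.04 / 1.2816
σ = 13.2964

Verification: μ + z × σ = 116 + 1.2816 × 13.2964 = 133.04 ✓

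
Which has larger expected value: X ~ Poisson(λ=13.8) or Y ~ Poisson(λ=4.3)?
X has larger mean (13.8000 > 4.3000)

Compute the expected value for each distribution:

X ~ Poisson(λ=13.8):
E[X] = 13.8000

Y ~ Poisson(λ=4.3):
E[Y] = 4.3000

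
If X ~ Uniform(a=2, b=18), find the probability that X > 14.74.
0.203750

We have X ~ Uniform(a=2, b=18).

P(X > 14.74) = 1 - P(X ≤ 14.74)
                = 1 - F(14.74)
                = 1 - 0.796250
                = 0.203750

So there's approximately a 20.4% chance that X exceeds 14.74.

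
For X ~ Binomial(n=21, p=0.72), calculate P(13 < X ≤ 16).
0.529951

We have X ~ Binomial(n=21, p=0.72).

To find P(13 < X ≤ 16), we use:
P(13 < X ≤ 16) = P(X ≤ 16) - P(X ≤ 13)
                 = F(16) - F(13)
                 = 0.741605 - 0.211654
                 = 0.529951

So there's approximately a 53.0% chance that X falls in this range.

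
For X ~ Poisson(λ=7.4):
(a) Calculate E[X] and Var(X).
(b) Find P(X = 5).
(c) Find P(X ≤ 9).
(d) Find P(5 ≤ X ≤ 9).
(a) E[X] = 7.4000, Var(X) = 7.4000
(b) P(X = 5) = 0.113031
(c) P(X ≤ 9) = 0.787735
(d) P(5 ≤ X ≤ 9) = 0.648210

We have X ~ Poisson(λ=7.4).

(a) Moments:
E[X] = 7.4000
Var(X) = 7.4000
σ = √Var(X) = 2.7203

(b) Point probability using PMF:
P(X = 5) = 0.113031

(c) Cumulative probability using CDF:
P(X ≤ 9) = F(9) = 0.787735

(d) Range probability:
P(5 ≤ X ≤ 9) = P(X ≤ 9) - P(X ≤ 4)
                   = F(9) - F(4)
                   = 0.787735 - 0.139525
                   = 0.648210

This means approximately 64.8% of outcomes fall in the interval [5, 9].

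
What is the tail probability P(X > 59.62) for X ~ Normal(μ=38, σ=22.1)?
0.163968

We have X ~ Normal(μ=38, σ=22.1).

P(X > 59.62) = 1 - P(X ≤ 59.62)
                = 1 - F(59.62)
                = 1 - 0.836032
                = 0.163968

So there's approximately a 16.4% chance that X exceeds 59.62.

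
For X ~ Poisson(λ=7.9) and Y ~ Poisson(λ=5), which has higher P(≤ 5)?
Y has higher probability (P(Y ≤ 5) = 0.6160 > P(X ≤ 5) = 0.2006)

Compute P(≤ 5) for each distribution:

X ~ Poisson(λ=7.9):
P(X ≤ 5) = 0.2006

Y ~ Poisson(λ=5):
P(Y ≤ 5) = 0.6160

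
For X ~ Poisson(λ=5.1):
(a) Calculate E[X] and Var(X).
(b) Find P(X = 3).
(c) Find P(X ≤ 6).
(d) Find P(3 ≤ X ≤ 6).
(a) E[X] = 5.1000, Var(X) = 5.1000
(b) P(X = 3) = 0.134790
(c) P(X ≤ 6) = 0.747420
(d) P(3 ≤ X ≤ 6) = 0.630942

We have X ~ Poisson(λ=5.1).

(a) Moments:
E[X] = 5.1000
Var(X) = 5.1000
σ = √Var(X) = 2.2583

(b) Point probability using PMF:
P(X = 3) = 0.134790

(c) Cumulative probability using CDF:
P(X ≤ 6) = F(6) = 0.747420

(d) Range probability:
P(3 ≤ X ≤ 6) = P(X ≤ 6) - P(X ≤ 2)
                   = F(6) - F(2)
                   = 0.747420 - 0.116478
                   = 0.630942

This means approximately 63.1% of outcomes fall in the interval [3, 6].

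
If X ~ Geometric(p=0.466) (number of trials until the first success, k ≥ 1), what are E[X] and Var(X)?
E[X] = 2.1459, Var(X) = 2.4591

We have X ~ Geometric(p=0.466) (number of trials until the first success, k ≥ 1).

For a Geometric distribution with p=0.466 (number of trials until the first success, k ≥ 1):

Expected value:
E[X] = 2.1459

Variance:
Var(X) = 2.4591

Standard deviation:
σ = √Var(X) = 1.5681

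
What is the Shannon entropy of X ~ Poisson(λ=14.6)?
2.7535 nats

We have X ~ Poisson(λ=14.6).

The Shannon entropy measures the uncertainty or information content of the distribution.

For a Poisson distribution with λ=14.6:
H(X) = 2.7535 nats

(In bits, this would be 3.9725 bits.)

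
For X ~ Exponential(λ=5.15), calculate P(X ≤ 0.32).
0.807566

We have X ~ Exponential(λ=5.15).

The CDF gives us P(X ≤ k).

Using the CDF:
P(X ≤ 0.32) = 0.807566

This means there's approximately a 80.8% chance that X is at most 0.32.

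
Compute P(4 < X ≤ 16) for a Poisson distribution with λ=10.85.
0.932684

We have X ~ Poisson(λ=10.85).

To find P(4 < X ≤ 16), we use:
P(4 < X ≤ 16) = P(X ≤ 16) - P(X ≤ 4)
                 = F(16) - F(4)
                 = 0.949392 - 0.016708
                 = 0.932684

So there's approximately a 93.3% chance that X falls in this range.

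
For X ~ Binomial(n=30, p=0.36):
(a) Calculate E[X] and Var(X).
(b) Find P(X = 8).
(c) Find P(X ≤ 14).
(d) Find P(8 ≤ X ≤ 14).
(a) E[X] = 10.8000, Var(X) = 6.9120
(b) P(X = 8) = 0.089898
(c) P(X ≤ 14) = 0.918459
(d) P(8 ≤ X ≤ 14) = 0.816197

We have X ~ Binomial(n=30, p=0.36).

(a) Moments:
E[X] = 10.8000
Var(X) = 6.9120
σ = √Var(X) = 2.6291

(b) Point probability using PMF:
P(X = 8) = 0.089898

(c) Cumulative probability using CDF:
P(X ≤ 14) = F(14) = 0.918459

(d) Range probability:
P(8 ≤ X ≤ 14) = P(X ≤ 14) - P(X ≤ 7)
                   = F(14) - F(7)
                   = 0.918459 - 0.102262
                   = 0.816197

This means approximately 81.6% of outcomes fall in the interval [8, 14].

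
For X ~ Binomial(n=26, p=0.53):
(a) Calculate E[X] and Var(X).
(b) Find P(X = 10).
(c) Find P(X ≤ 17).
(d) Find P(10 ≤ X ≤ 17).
(a) E[X] = 13.7800, Var(X) = 6.4766
(b) P(X = 10) = 0.052670
(c) P(X ≤ 17) = 0.929459
(d) P(10 ≤ X ≤ 17) = 0.883399

We have X ~ Binomial(n=26, p=0.53).

(a) Moments:
E[X] = 13.7800
Var(X) = 6.4766
σ = √Var(X) = 2.5449

(b) Point probability using PMF:
P(X = 10) = 0.052670

(c) Cumulative probability using CDF:
P(X ≤ 17) = F(17) = 0.929459

(d) Range probability:
P(10 ≤ X ≤ 17) = P(X ≤ 17) - P(X ≤ 9)
                   = F(17) - F(9)
                   = 0.929459 - 0.046060
                   = 0.883399

This means approximately 88.3% of outcomes fall in the interval [10, 17].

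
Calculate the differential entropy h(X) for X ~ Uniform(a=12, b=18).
1.7918 nats

We have X ~ Uniform(a=12, b=18).

The differential entropy measures the uncertainty or information content of the distribution.

For a Uniform distribution with a=12, b=18:
h(X) = 1.7918 nats

(In bits, this would be 2.5850 bits.)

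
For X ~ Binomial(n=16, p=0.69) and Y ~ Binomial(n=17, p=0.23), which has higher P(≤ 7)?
Y has higher probability (P(Y ≤ 7) = 0.9749 > P(X ≤ 7) = 0.0317)

Compute P(≤ 7) for each distribution:

X ~ Binomial(n=16, p=0.69):
P(X ≤ 7) = 0.0317

Y ~ Binomial(n=17, p=0.23):
P(Y ≤ 7) = 0.9749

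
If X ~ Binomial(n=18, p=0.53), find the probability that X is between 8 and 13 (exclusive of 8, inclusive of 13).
0.660677

We have X ~ Binomial(n=18, p=0.53).

To find P(8 < X ≤ 13), we use:
P(8 < X ≤ 13) = P(X ≤ 13) - P(X ≤ 8)
                 = F(13) - F(8)
                 = 0.971704 - 0.311027
                 = 0.660677

So there's approximately a 66.1% chance that X falls in this range.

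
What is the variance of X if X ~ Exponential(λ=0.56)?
3.1888

We have X ~ Exponential(λ=0.56).

For an Exponential distribution with λ=0.56:
Var(X) = 3.1888

The variance measures the spread of the distribution around the mean.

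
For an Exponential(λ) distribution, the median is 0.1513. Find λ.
λ = 4.5813

For X ~ Exponential(λ), the CDF is F(x) = 1 - e^(-λx).
The median m satisfies F(m) = 0.5:
1 - e^(-λm) = 0.5
e^(-λm) = 0.5
λm = ln(2)
m = ln(2) / λ

Given m = 0.1513:
λ = ln(2) / 0.1513 = 0.693147 / 0.1513 = 4.5813

Verification: ln(2) / 4.5813 = 0.1513 ✓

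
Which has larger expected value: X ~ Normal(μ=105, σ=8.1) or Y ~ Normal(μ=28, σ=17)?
X has larger mean (105.0000 > 28.0000)

Compute the expected value for each distribution:

X ~ Normal(μ=105, σ=8.1):
E[X] = 105.0000

Y ~ Normal(μ=28, σ=17):
E[Y] = 28.0000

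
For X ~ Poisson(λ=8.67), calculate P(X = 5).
0.070078

We have X ~ Poisson(λ=8.67).

For a Poisson distribution, the PMF gives us the probability of each outcome.

Using the PMF formula:
P(X = 5) = 0.070078

Rounded to 4 decimal places: 0.0701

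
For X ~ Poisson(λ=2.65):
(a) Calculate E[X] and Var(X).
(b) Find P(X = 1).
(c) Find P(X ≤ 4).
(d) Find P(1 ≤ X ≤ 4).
(a) E[X] = 2.6500, Var(X) = 2.6500
(b) P(X = 1) = 0.187226
(c) P(X ≤ 4) = 0.870258
(d) P(1 ≤ X ≤ 4) = 0.799607

We have X ~ Poisson(λ=2.65).

(a) Moments:
E[X] = 2.6500
Var(X) = 2.6500
σ = √Var(X) = 1.6279

(b) Point probability using PMF:
P(X = 1) = 0.187226

(c) Cumulative probability using CDF:
P(X ≤ 4) = F(4) = 0.870258

(d) Range probability:
P(1 ≤ X ≤ 4) = P(X ≤ 4) - P(X ≤ 0)
                   = F(4) - F(0)
                   = 0.870258 - 0.070651
                   = 0.799607

This means approximately 80.0% of outcomes fall in the interval [1, 4].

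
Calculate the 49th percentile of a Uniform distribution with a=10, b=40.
24.7000

We have X ~ Uniform(a=10, b=40).

We want to find x such that P(X ≤ x) = 0.49.

This is the 49th percentile, which means 49% of values fall below this point.

Using the inverse CDF (quantile function):
x = F⁻¹(0.49) = 24.7000

Verification: P(X ≤ 24.7000) = 0.49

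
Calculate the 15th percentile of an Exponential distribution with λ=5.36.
0.0303

We have X ~ Exponential(λ=5.36).

We want to find x such that P(X ≤ x) = 0.15.

This is the 15th percentile, which means 15% of values fall below this point.

Using the inverse CDF (quantile function):
x = F⁻¹(0.15) = 0.0303

Verification: P(X ≤ 0.0303) = 0.15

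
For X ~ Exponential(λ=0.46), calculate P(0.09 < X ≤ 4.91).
0.854949

We have X ~ Exponential(λ=0.46).

To find P(0.09 < X ≤ 4.91), we use:
P(0.09 < X ≤ 4.91) = P(X ≤ 4.91) - P(X ≤ 0.09)
                 = F(4.91) - F(0.09)
                 = 0.895503 - 0.040555
                 = 0.854949

So there's approximately a 85.5% chance that X falls in this range.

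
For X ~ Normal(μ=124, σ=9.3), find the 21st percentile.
116.5003

We have X ~ Normal(μ=124, σ=9.3).

We want to find x such that P(X ≤ x) = 0.21.

This is the 21st percentile, which means 21% of values fall below this point.

Using the inverse CDF (quantile function):
x = F⁻¹(0.21) = 116.5003

Verification: P(X ≤ 116.5003) = 0.21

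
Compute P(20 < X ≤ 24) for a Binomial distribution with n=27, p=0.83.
0.698844

We have X ~ Binomial(n=27, p=0.83).

To find P(20 < X ≤ 24), we use:
P(20 < X ≤ 24) = P(X ≤ 24) - P(X ≤ 20)
                 = F(24) - F(20)
                 = 0.861143 - 0.162300
                 = 0.698844

So there's approximately a 69.9% chance that X falls in this range.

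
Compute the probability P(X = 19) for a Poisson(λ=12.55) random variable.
0.021814

We have X ~ Poisson(λ=12.55).

For a Poisson distribution, the PMF gives us the probability of each outcome.

Using the PMF formula:
P(X = 19) = 0.021814

Rounded to 4 decimal places: 0.0218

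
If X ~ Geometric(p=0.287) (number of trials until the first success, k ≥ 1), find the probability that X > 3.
0.362467

We have X ~ Geometric(p=0.287) (number of trials until the first success, k ≥ 1).

P(X > 3) = 1 - P(X ≤ 3)
                = 1 - F(3)
                = 1 - 0.637533
                = 0.362467

So there's approximately a 36.2% chance that X exceeds 3.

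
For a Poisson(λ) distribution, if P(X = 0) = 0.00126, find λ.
λ = 6.6766

For a Poisson(λ) distribution, the PMF at 0 is:
P(X = 0) = λ^0 e^(-λ) / 0! = e^(-λ)

Given P(X = 0) = 0.00126:
e^(-λ) = 0.00126
-λ = ln(0.00126)
λ = -ln(0.00126) = 6.6766

Verification: e^(-6.6766) = 0.00126 ✓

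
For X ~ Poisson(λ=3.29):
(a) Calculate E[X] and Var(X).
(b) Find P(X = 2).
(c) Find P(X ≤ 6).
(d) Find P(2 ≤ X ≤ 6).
(a) E[X] = 3.2900, Var(X) = 3.2900
(b) P(X = 2) = 0.201620
(c) P(X ≤ 6) = 0.949693
(d) P(2 ≤ X ≤ 6) = 0.789874

We have X ~ Poisson(λ=3.29).

(a) Moments:
E[X] = 3.2900
Var(X) = 3.2900
σ = √Var(X) = 1.8138

(b) Point probability using PMF:
P(X = 2) = 0.201620

(c) Cumulative probability using CDF:
P(X ≤ 6) = F(6) = 0.949693

(d) Range probability:
P(2 ≤ X ≤ 6) = P(X ≤ 6) - P(X ≤ 1)
                   = F(6) - F(1)
                   = 0.949693 - 0.159819
                   = 0.789874

This means approximately 79.0% of outcomes fall in the interval [2, 6].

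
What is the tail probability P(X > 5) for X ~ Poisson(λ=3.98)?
0.211752

We have X ~ Poisson(λ=3.98).

P(X > 5) = 1 - P(X ≤ 5)
                = 1 - F(5)
                = 1 - 0.788248
                = 0.211752

So there's approximately a 21.2% chance that X exceeds 5.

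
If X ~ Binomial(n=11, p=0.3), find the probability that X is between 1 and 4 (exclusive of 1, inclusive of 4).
0.676705

We have X ~ Binomial(n=11, p=0.3).

To find P(1 < X ≤ 4), we use:
P(1 < X ≤ 4) = P(X ≤ 4) - P(X ≤ 1)
                 = F(4) - F(1)
                 = 0.789695 - 0.112990
                 = 0.676705

So there's approximately a 67.7% chance that X falls in this range.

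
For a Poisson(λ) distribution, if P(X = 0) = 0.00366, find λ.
λ = 5.6103

For a Poisson(λ) distribution, the PMF at 0 is:
P(X = 0) = λ^0 e^(-λ) / 0! = e^(-λ)

Given P(X = 0) = 0.00366:
e^(-λ) = 0.00366
-λ = ln(0.00366)
λ = -ln(0.00366) = 5.6103

Verification: e^(-5.6103) = 0.00366 ✓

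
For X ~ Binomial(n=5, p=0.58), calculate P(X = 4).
0.237646

We have X ~ Binomial(n=5, p=0.58).

For a Binomial distribution, the PMF gives us the probability of each outcome.

Using the PMF formula:
P(X = 4) = 0.237646

Rounded to 4 decimal places: 0.2376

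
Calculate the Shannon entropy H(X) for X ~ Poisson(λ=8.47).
2.4767 nats

We have X ~ Poisson(λ=8.47).

The Shannon entropy measures the uncertainty or information content of the distribution.

For a Poisson distribution with λ=8.47:
H(X) = 2.4767 nats

(In bits, this would be 3.5731 bits.)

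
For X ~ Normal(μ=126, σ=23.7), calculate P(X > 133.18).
0.380963

We have X ~ Normal(μ=126, σ=23.7).

P(X > 133.18) = 1 - P(X ≤ 133.18)
                = 1 - F(133.18)
                = 1 - 0.619037
                = 0.380963

So there's approximately a 38.1% chance that X exceeds 133.18.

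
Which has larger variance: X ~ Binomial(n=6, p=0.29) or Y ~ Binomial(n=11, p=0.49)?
Y has larger variance (2.7489 > 1.2354)

Compute the variance for each distribution:

X ~ Binomial(n=6, p=0.29):
Var(X) = 1.2354

Y ~ Binomial(n=11, p=0.49):
Var(Y) = 2.7489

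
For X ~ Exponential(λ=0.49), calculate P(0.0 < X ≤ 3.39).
0.810070

We have X ~ Exponential(λ=0.49).

To find P(0.0 < X ≤ 3.39), we use:
P(0.0 < X ≤ 3.39) = P(X ≤ 3.39) - P(X ≤ 0.0)
                 = F(3.39) - F(0.0)
                 = 0.810070 - 0.000000
                 = 0.810070

So there's approximately a 81.0% chance that X falls in this range.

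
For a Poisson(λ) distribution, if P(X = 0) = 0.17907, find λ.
λ = 1.7200

For a Poisson(λ) distribution, the PMF at 0 is:
P(X = 0) = λ^0 e^(-λ) / 0! = e^(-λ)

Given P(X = 0) = 0.17907:
e^(-λ) = 0.17907
-λ = ln(0.17907)
λ = -ln(0.17907) = 1.7200

Verification: e^(-1.7200) = 0.17907 ✓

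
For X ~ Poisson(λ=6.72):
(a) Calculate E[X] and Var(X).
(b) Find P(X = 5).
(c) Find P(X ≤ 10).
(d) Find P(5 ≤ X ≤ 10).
(a) E[X] = 6.7200, Var(X) = 6.7200
(b) P(X = 5) = 0.137786
(c) P(X ≤ 10) = 0.920159
(d) P(5 ≤ X ≤ 10) = 0.720059

We have X ~ Poisson(λ=6.72).

(a) Moments:
E[X] = 6.7200
Var(X) = 6.7200
σ = √Var(X) = 2.5923

(b) Point probability using PMF:
P(X = 5) = 0.137786

(c) Cumulative probability using CDF:
P(X ≤ 10) = F(10) = 0.920159

(d) Range probability:
P(5 ≤ X ≤ 10) = P(X ≤ 10) - P(X ≤ 4)
                   = F(10) - F(4)
                   = 0.920159 - 0.200100
                   = 0.720059

This means approximately 72.0% of outcomes fall in the interval [5, 10].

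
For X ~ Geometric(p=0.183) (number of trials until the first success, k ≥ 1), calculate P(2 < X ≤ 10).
0.534988

We have X ~ Geometric(p=0.183) (number of trials until the first success, k ≥ 1).

To find P(2 < X ≤ 10), we use:
P(2 < X ≤ 10) = P(X ≤ 10) - P(X ≤ 2)
                 = F(10) - F(2)
                 = 0.867499 - 0.332511
                 = 0.534988

So there's approximately a 53.5% chance that X falls in this range.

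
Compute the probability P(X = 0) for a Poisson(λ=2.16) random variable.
0.115325

We have X ~ Poisson(λ=2.16).

For a Poisson distribution, the PMF gives us the probability of each outcome.

Using the PMF formula:
P(X = 0) = 0.115325

Rounded to 4 decimal places: 0.1153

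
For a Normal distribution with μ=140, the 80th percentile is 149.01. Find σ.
σ = 10.7055

For X ~ Normal(μ, σ), the p-th percentile satisfies x = μ + z_p × σ,
where z_p = Φ⁻¹(p) is the standard normal quantile.

Step 1: z_{0.8} = Φ⁻¹(0.8) = 0.8416

Step 2: Solve for σ:
149.01 = 140 + 0.8416 × σ
σ = (149.01 - 140) / 0.8416
σ = 9.01 / 0.8416
σ = 10.7055

Verification: μ + z × σ = 140 + 0.8416 × 10.7055 = 149.01 ✓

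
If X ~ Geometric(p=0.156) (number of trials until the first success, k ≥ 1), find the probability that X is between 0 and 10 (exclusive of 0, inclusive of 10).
0.816589

We have X ~ Geometric(p=0.156) (number of trials until the first success, k ≥ 1).

To find P(0 < X ≤ 10), we use:
P(0 < X ≤ 10) = P(X ≤ 10) - P(X ≤ 0)
                 = F(10) - F(0)
                 = 0.816589 - 0.000000
                 = 0.816589

So there's approximately a 81.7% chance that X falls in this range.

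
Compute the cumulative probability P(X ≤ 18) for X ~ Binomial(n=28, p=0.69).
0.360393

We have X ~ Binomial(n=28, p=0.69).

The CDF gives us P(X ≤ k).

Using the CDF:
P(X ≤ 18) = 0.360393

This means there's approximately a 36.0% chance that X is at most 18.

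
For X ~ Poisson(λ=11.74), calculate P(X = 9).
0.093032

We have X ~ Poisson(λ=11.74).

For a Poisson distribution, the PMF gives us the probability of each outcome.

Using the PMF formula:
P(X = 9) = 0.093032

Rounded to 4 decimal places: 0.0930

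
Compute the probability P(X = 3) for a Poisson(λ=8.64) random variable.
0.019015

We have X ~ Poisson(λ=8.64).

For a Poisson distribution, the PMF gives us the probability of each outcome.

Using the PMF formula:
P(X = 3) = 0.019015

Rounded to 4 decimal places: 0.0190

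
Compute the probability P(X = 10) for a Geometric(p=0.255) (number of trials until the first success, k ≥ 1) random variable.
0.018028

We have X ~ Geometric(p=0.255) (number of trials until the first success, k ≥ 1).

For a Geometric distribution, the PMF gives us the probability of each outcome.

Using the PMF formula:
P(X = 10) = 0.018028

Rounded to 4 decimal places: 0.0180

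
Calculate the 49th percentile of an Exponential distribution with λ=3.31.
0.2034

We have X ~ Exponential(λ=3.31).

We want to find x such that P(X ≤ x) = 0.49.

This is the 49th percentile, which means 49% of values fall below this point.

Using the inverse CDF (quantile function):
x = F⁻¹(0.49) = 0.2034

Verification: P(X ≤ 0.2034) = 0.49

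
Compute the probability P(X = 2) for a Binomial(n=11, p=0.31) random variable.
0.187382

We have X ~ Binomial(n=11, p=0.31).

For a Binomial distribution, the PMF gives us the probability of each outcome.

Using the PMF formula:
P(X = 2) = 0.187382

Rounded to 4 decimal places: 0.1874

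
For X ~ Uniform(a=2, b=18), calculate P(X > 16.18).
0.113750

We have X ~ Uniform(a=2, b=18).

P(X > 16.18) = 1 - P(X ≤ 16.18)
                = 1 - F(16.18)
                = 1 - 0.886250
                = 0.113750

So there's approximately a 11.4% chance that X exceeds 16.18.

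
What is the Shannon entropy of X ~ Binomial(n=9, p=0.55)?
1.8173 nats

We have X ~ Binomial(n=9, p=0.55).

The Shannon entropy measures the uncertainty or information content of the distribution.

For a Binomial distribution with n=9, p=0.55:
H(X) = 1.8173 nats

(In bits, this would be 2.6219 bits.)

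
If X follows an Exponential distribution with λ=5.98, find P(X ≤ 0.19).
0.678963

We have X ~ Exponential(λ=5.98).

The CDF gives us P(X ≤ k).

Using the CDF:
P(X ≤ 0.19) = 0.678963

This means there's approximately a 67.9% chance that X is at most 0.19.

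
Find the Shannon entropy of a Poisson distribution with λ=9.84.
2.5532 nats

We have X ~ Poisson(λ=9.84).

The Shannon entropy measures the uncertainty or information content of the distribution.

For a Poisson distribution with λ=9.84:
H(X) = 2.5532 nats

(In bits, this would be 3.6835 bits.)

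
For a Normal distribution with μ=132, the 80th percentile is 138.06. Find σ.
σ = 7.2004

For X ~ Normal(μ, σ), the p-th percentile satisfies x = μ + z_p × σ,
where z_p = Φ⁻¹(p) is the standard normal quantile.

Step 1: z_{0.8} = Φ⁻¹(0.8) = 0.8416

Step 2: Solve for σ:
138.06 = 132 + 0.8416 × σ
σ = (138.06 - 132) / 0.8416
σ = 6.06 / 0.8416
σ = 7.2004

Verification: μ + z × σ = 132 + 0.8416 × 7.2004 = 138.06 ✓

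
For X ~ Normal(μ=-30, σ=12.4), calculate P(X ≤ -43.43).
0.139390

We have X ~ Normal(μ=-30, σ=12.4).

The CDF gives us P(X ≤ k).

Using the CDF:
P(X ≤ -43.43) = 0.139390

This means there's approximately a 13.9% chance that X is at most -43.43.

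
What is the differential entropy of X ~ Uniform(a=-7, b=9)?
2.7726 nats

We have X ~ Uniform(a=-7, b=9).

The differential entropy measures the uncertainty or information content of the distribution.

For a Uniform distribution with a=-7, b=9:
h(X) = 2.7726 nats

(In bits, this would be 4.0000 bits.)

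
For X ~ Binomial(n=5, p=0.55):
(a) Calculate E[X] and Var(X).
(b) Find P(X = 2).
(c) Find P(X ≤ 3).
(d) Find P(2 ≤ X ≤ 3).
(a) E[X] = 2.7500, Var(X) = 1.2375
(b) P(X = 2) = 0.275653
(c) P(X ≤ 3) = 0.743782
(d) P(2 ≤ X ≤ 3) = 0.612562

We have X ~ Binomial(n=5, p=0.55).

(a) Moments:
E[X] = 2.7500
Var(X) = 1.2375
σ = √Var(X) = 1.1124

(b) Point probability using PMF:
P(X = 2) = 0.275653

(c) Cumulative probability using CDF:
P(X ≤ 3) = F(3) = 0.743782

(d) Range probability:
P(2 ≤ X ≤ 3) = P(X ≤ 3) - P(X ≤ 1)
                   = F(3) - F(1)
                   = 0.743782 - 0.131220
                   = 0.612562

This means approximately 61.3% of outcomes fall in the interval [2, 3].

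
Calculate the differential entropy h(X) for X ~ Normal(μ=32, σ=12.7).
3.9605 nats

We have X ~ Normal(μ=32, σ=12.7).

The differential entropy measures the uncertainty or information content of the distribution.

For a Normal distribution with μ=32, σ=12.7:
h(X) = 3.9605 nats

(In bits, this would be 5.7139 bits.)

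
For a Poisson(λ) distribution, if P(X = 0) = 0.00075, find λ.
λ = 7.1954

For a Poisson(λ) distribution, the PMF at 0 is:
P(X = 0) = λ^0 e^(-λ) / 0! = e^(-λ)

Given P(X = 0) = 0.00075:
e^(-λ) = 0.00075
-λ = ln(0.00075)
λ = -ln(0.00075) = 7.1954

Verification: e^(-7.1954) = 0.00075 ✓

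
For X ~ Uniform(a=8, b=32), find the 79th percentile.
26.9600

We have X ~ Uniform(a=8, b=32).

We want to find x such that P(X ≤ x) = 0.79.

This is the 79th percentile, which means 79% of values fall below this point.

Using the inverse CDF (quantile function):
x = F⁻¹(0.79) = 26.9600

Verification: P(X ≤ 26.9600) = 0.79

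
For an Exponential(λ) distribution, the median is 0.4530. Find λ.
λ = 1.5301

For X ~ Exponential(λ), the CDF is F(x) = 1 - e^(-λx).
The median m satisfies F(m) = 0.5:
1 - e^(-λm) = 0.5
e^(-λm) = 0.5
λm = ln(2)
m = ln(2) / λ

Given m = 0.4530:
λ = ln(2) / 0.4530 = 0.693147 / 0.4530 = 1.5301

Verification: ln(2) / 1.5301 = 0.4530 ✓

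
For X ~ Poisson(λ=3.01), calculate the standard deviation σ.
1.7349

We have X ~ Poisson(λ=3.01).

For a Poisson distribution with λ=3.01:
σ = √Var(X) = 1.7349

The standard deviation is the square root of the variance.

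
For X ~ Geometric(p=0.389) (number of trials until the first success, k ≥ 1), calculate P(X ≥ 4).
0.228099

We have X ~ Geometric(p=0.389) (number of trials until the first success, k ≥ 1).

For discrete distributions, P(X ≥ 4) = 1 - P(X ≤ 3).

P(X ≤ 3) = 0.771901
P(X ≥ 4) = 1 - 0.771901 = 0.228099

So there's approximately a 22.8% chance that X is at least 4.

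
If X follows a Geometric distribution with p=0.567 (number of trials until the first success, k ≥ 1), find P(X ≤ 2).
0.812511

We have X ~ Geometric(p=0.567) (number of trials until the first success, k ≥ 1).

The CDF gives us P(X ≤ k).

Using the CDF:
P(X ≤ 2) = 0.812511

This means there's approximately a 81.3% chance that X is at most 2.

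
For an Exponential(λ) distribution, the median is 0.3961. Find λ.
λ = 1.7499

For X ~ Exponential(λ), the CDF is F(x) = 1 - e^(-λx).
The median m satisfies F(m) = 0.5:
1 - e^(-λm) = 0.5
e^(-λm) = 0.5
λm = ln(2)
m = ln(2) / λ

Given m = 0.3961:
λ = ln(2) / 0.3961 = 0.693147 / 0.3961 = 1.7499

Verification: ln(2) / 1.7499 = 0.3961 ✓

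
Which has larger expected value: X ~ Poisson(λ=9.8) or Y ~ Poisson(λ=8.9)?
X has larger mean (9.8000 > 8.9000)

Compute the expected value for each distribution:

X ~ Poisson(λ=9.8):
E[X] = 9.8000

Y ~ Poisson(λ=8.9):
E[Y] = 8.9000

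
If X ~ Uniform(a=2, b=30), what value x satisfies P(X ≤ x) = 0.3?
10.4000

We have X ~ Uniform(a=2, b=30).

We want to find x such that P(X ≤ x) = 0.3.

This is the 30th percentile, which means 30% of values fall below this point.

Using the inverse CDF (quantile function):
x = F⁻¹(0.3) = 10.4000

Verification: P(X ≤ 10.4000) = 0.3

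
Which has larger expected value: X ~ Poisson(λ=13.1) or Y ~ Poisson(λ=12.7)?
X has larger mean (13.1000 > 12.7000)

Compute the expected value for each distribution:

X ~ Poisson(λ=13.1):
E[X] = 13.1000

Y ~ Poisson(λ=12.7):
E[Y] = 12.7000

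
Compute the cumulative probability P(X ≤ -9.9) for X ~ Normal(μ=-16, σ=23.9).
0.600727

We have X ~ Normal(μ=-16, σ=23.9).

The CDF gives us P(X ≤ k).

Using the CDF:
P(X ≤ -9.9) = 0.600727

This means there's approximately a 60.1% chance that X is at most -9.9.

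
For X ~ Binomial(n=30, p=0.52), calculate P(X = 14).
0.122050

We have X ~ Binomial(n=30, p=0.52).

For a Binomial distribution, the PMF gives us the probability of each outcome.

Using the PMF formula:
P(X = 14) = 0.122050

Rounded to 4 decimal places: 0.1221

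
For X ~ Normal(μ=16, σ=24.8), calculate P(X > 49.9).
0.085823

We have X ~ Normal(μ=16, σ=24.8).

P(X > 49.9) = 1 - P(X ≤ 49.9)
                = 1 - F(49.9)
                = 1 - 0.914177
                = 0.085823

So there's approximately a 8.6% chance that X exceeds 49.9.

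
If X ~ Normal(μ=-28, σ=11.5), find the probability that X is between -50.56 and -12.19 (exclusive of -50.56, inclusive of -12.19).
0.890504

We have X ~ Normal(μ=-28, σ=11.5).

To find P(-50.56 < X ≤ -12.19), we use:
P(-50.56 < X ≤ -12.19) = P(X ≤ -12.19) - P(X ≤ -50.56)
                 = F(-12.19) - F(-50.56)
                 = 0.915401 - 0.024896
                 = 0.890504

So there's approximately a 89.1% chance that X falls in this range.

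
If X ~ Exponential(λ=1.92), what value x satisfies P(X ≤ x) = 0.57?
0.4396

We have X ~ Exponential(λ=1.92).

We want to find x such that P(X ≤ x) = 0.57.

This is the 57th percentile, which means 57% of values fall below this point.

Using the inverse CDF (quantile function):
x = F⁻¹(0.57) = 0.4396

Verification: P(X ≤ 0.4396) = 0.57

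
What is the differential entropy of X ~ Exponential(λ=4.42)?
-0.4861 nats

We have X ~ Exponential(λ=4.42).

The differential entropy measures the uncertainty or information content of the distribution.

For an Exponential distribution with λ=4.42:
h(X) = -0.4861 nats

(In bits, this would be -0.7014 bits.)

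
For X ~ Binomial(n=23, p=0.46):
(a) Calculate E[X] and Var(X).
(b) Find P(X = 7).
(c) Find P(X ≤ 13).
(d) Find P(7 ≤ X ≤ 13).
(a) E[X] = 10.5800, Var(X) = 5.7132
(b) P(X = 7) = 0.055853
(c) P(X ≤ 13) = 0.888941
(d) P(7 ≤ X ≤ 13) = 0.847205

We have X ~ Binomial(n=23, p=0.46).

(a) Moments:
E[X] = 10.5800
Var(X) = 5.7132
σ = √Var(X) = 2.3902

(b) Point probability using PMF:
P(X = 7) = 0.055853

(c) Cumulative probability using CDF:
P(X ≤ 13) = F(13) = 0.888941

(d) Range probability:
P(7 ≤ X ≤ 13) = P(X ≤ 13) - P(X ≤ 6)
                   = F(13) - F(6)
                   = 0.888941 - 0.041735
                   = 0.847205

This means approximately 84.7% of outcomes fall in the interval [7, 13].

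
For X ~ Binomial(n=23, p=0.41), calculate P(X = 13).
0.054096

We have X ~ Binomial(n=23, p=0.41).

For a Binomial distribution, the PMF gives us the probability of each outcome.

Using the PMF formula:
P(X = 13) = 0.054096

Rounded to 4 decimal places: 0.0541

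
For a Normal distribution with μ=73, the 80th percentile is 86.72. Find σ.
σ = 16.3019

For X ~ Normal(μ, σ), the p-th percentile satisfies x = μ + z_p × σ,
where z_p = Φ⁻¹(p) is the standard normal quantile.

Step 1: z_{0.8} = Φ⁻¹(0.8) = 0.8416

Step 2: Solve for σ:
86.72 = 73 + 0.8416 × σ
σ = (86.72 - 73) / 0.8416
σ = 13.72 / 0.8416
σ = 16.3019

Verification: μ + z × σ = 73 + 0.8416 × 16.3019 = 86.72 ✓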